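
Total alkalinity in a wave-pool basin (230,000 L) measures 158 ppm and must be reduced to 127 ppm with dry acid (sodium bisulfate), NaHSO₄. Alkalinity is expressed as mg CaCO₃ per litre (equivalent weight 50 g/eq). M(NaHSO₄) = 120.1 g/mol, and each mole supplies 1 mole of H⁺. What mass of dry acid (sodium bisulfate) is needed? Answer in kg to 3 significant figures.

17.1 kg

Alkalinity to neutralize: (158 − 127) = 31 mg/L as CaCO₃ × 230,000 L = 7130 g as CaCO₃.
Equivalents of H⁺ required: 7130 ÷ 50 g/eq = 142.6 eq = 142.6 mol NaHSO₄.
Mass of NaHSO₄: 142.6 × 120.1 = 17,130 g.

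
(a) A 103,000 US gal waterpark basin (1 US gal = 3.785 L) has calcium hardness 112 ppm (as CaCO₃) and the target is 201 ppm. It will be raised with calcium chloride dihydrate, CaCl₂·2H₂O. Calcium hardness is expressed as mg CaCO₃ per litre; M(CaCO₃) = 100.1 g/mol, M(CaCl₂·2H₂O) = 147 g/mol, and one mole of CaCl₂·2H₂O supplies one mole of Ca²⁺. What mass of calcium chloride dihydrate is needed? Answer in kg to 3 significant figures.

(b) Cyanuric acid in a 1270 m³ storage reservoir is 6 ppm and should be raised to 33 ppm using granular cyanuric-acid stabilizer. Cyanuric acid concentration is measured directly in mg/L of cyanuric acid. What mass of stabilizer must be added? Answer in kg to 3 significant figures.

(a) Volume: 103,000 US gal × 3.785 L/gal = 389,855 L.
(a) Hardness to add: (201 − 112) = 89 mg/L as CaCO₃ × 389,855 L = 34,700 g as CaCO₃.
(a) Moles of Ca²⁺ (1 mol Ca²⁺ ≡ 1 mol CaCO₃): 34,700 / 100.1 g/mol = 346.6 mol.
(a) Mass of CaCl₂·2H₂O: 346.6 × 147 = 50,950 g.

(b) Volume: 1270 m³ = 1,270,000 L.
(b) CYA to add: (33 − 6) = 27 mg/L × 1,270,000 L = 34,290 g cyanuric acid.

(a) 51.0 kg; (b) 34.3 kg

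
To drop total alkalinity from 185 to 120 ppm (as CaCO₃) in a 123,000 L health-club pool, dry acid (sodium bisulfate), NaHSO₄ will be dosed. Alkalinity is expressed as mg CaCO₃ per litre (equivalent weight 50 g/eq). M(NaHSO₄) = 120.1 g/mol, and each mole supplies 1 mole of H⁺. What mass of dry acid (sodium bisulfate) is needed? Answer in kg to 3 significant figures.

Alkalinity to neutralize: (185 − 120) = 65 mg/L as CaCO₃ × 123,000 L = 7995 g as CaCO₃.
Equivalents of H⁺ required: 7995 ÷ 50 g/eq = 159.9 eq = 159.9 mol NaHSO₄.
Mass of NaHSO₄: 159.9 × 120.1 = 19,200 g.

19.2 kg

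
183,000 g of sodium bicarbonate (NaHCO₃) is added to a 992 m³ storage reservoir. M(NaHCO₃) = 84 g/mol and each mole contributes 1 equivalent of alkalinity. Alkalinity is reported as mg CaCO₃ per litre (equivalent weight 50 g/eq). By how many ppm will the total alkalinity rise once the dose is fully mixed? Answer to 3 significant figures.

110 ppm

Volume: 992 m³ = 992,000 L.
Moles of NaHCO₃: 183,000 g ÷ 84 g/mol = 2179 mol → 2179 eq of alkalinity.
As CaCO₃: 2179 eq × 50 g/eq = 108,900 g.
Rise: 108,900 g / 992,000 L × 1000 = 109.8 mg/L.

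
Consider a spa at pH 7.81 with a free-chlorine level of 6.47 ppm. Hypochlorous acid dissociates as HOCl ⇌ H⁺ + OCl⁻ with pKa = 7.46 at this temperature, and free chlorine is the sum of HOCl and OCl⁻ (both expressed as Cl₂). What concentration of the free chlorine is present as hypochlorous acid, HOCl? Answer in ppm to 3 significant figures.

2.00 ppm

[OCl⁻]/[HOCl] = 10^(pH − pKa) = 10^(7.81 − 7.46) = 10^0.35 = 2.239.
Fraction as HOCl = 1 / (1 + 2.239) = 0.3088.
HOCl = 0.3088 × 6.47 ppm = 1.998 ppm.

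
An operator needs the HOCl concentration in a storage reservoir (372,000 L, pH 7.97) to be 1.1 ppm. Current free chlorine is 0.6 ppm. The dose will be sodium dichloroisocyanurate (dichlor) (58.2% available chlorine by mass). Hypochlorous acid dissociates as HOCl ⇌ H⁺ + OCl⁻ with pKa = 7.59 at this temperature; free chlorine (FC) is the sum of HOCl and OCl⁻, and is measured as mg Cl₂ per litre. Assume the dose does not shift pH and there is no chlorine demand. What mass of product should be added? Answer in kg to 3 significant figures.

2.01 kg

[OCl⁻]/[HOCl] = 10^(pH − pKa) = 10^(7.97 − 7.59) = 2.399; fraction as HOCl = 1/(1 + 2.399) = 0.2942.
Free chlorine required for 1.1 ppm HOCl: 1.1 / 0.2942 = 3.739 ppm.
FC to add: 3.739 − 0.6 = 3.139 mg/L as Cl₂.
Cl₂ equivalent: 3.139 mg/L × 372,000 L = 1168 g.
Product at 58.2% available Cl: 1168 / 0.582 = 2006 g.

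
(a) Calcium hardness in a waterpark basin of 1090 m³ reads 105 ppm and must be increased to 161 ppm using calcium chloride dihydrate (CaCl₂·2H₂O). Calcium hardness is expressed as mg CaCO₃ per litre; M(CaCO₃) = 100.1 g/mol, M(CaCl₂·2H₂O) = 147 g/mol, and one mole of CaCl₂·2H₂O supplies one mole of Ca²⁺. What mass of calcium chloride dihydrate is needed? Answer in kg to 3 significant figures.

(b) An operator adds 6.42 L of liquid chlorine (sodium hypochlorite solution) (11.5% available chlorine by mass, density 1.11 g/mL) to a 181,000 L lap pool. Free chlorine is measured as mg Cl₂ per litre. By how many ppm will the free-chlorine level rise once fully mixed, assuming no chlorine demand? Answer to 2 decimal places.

(a) Volume: 1090 m³ = 1,090,000 L.
(a) Hardness to add: (161 − 105) = 56 mg/L as CaCO₃ × 1,090,000 L = 61,040 g as CaCO₃.
(a) Moles of Ca²⁺ (1 mol Ca²⁺ ≡ 1 mol CaCO₃): 61,040 / 100.1 g/mol = 609.8 mol.
(a) Mass of CaCl₂·2H₂O: 609.8 × 147 = 89,640 g.

(b) Mass of solution: 6.42 L × 1000 mL/L × 1.11 g/mL = 7126 g.
(b) Available chlorine delivered: 7126 g × 0.115 = 819.5 g as Cl₂.
(b) Concentration rise: 819.5 g / 181,000 L = 4.528 mg/L = 4.53 ppm.

(a) 89.6 kg; (b) 4.53 ppm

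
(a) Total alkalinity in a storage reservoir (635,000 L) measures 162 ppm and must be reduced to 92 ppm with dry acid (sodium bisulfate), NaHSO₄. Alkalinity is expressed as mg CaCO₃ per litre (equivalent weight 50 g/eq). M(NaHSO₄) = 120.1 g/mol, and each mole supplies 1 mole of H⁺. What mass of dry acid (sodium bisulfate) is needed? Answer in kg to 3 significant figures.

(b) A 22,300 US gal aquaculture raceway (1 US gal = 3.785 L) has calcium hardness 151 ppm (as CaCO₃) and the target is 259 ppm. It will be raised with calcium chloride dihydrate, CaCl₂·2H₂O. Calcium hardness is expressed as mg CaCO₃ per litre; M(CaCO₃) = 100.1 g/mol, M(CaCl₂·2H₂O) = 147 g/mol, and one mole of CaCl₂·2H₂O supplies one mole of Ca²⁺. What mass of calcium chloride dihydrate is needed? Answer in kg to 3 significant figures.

(a) 107 kg; (b) 13.4 kg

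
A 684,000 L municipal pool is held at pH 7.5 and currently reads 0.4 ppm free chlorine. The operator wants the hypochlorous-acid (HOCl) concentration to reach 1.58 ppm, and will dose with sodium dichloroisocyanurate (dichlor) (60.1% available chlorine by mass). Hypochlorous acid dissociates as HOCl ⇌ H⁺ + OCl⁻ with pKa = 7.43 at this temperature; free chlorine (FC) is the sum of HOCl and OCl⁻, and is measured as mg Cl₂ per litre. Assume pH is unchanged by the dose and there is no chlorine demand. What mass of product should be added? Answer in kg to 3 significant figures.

[OCl⁻]/[HOCl] = 10^(pH − pKa) = 10^(7.5 − 7.43) = 1.175; fraction as HOCl = 1/(1 + 1.175) = 0.4598.
Free chlorine required for 1.58 ppm HOCl: 1.58 / 0.4598 = 3.436 ppm.
FC to add: 3.436 − 0.4 = 3.036 mg/L as Cl₂.
Cl₂ equivalent: 3.036 mg/L × 684,000 L = 2077 g.
Product at 60.1% available Cl: 2077 / 0.601 = 3456 g.

3.46 kg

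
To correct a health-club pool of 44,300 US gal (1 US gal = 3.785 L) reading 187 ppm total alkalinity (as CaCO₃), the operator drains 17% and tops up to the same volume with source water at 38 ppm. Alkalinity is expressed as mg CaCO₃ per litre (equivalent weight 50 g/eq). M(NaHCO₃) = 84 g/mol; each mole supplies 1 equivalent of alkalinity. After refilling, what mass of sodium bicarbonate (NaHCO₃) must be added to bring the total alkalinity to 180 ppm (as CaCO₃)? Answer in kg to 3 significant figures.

Volume: 44,300 US gal × 3.785 L/gal = 167,676 L.
After draining 17% and refilling: 187 × 0.83 + 38 × 0.17 = 161.67 ppm.
Deficit to target: 180 − 161.67 = 18.33 mg/L.
As CaCO₃: 18.33 mg/L × 167,676 L = 3073 g; ÷ 50 g/eq ÷ 1 = 61.47 mol NaHCO₃.
Mass: 61.47 × 84 = 5163 g.

5.16 kg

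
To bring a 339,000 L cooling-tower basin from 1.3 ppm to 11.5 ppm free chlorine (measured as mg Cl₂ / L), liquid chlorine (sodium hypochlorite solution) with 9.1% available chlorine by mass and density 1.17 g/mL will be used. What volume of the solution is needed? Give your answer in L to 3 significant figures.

Chlorine deficit: 11.5 − 1.3 = 10.2 ppm = 10.2 mg/L as Cl₂.
Cl₂ equivalent needed: 10.2 mg/L × 339,000 L = 3,458,000 mg = 3458 g.
Product at 9.1% available chlorine: 3458 / 0.091 = 38,000 g.
Volume at density 1.17 g/mL: 38,000 g ÷ 1.17 g/mL = 32,480 mL.

32.5 L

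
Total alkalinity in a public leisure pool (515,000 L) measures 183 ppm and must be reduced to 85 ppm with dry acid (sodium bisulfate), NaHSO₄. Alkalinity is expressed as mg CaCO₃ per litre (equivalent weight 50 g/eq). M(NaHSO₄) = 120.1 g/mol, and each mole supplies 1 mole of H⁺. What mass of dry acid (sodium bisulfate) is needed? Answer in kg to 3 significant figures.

121 kg

Alkalinity to neutralize: (183 − 85) = 98 mg/L as CaCO₃ × 515,000 L = 50,470 g as CaCO₃.
Equivalents of H⁺ required: 50,470 ÷ 50 g/eq = 1009 eq = 1009 mol NaHSO₄.
Mass of NaHSO₄: 1009 × 120.1 = 121,200 g.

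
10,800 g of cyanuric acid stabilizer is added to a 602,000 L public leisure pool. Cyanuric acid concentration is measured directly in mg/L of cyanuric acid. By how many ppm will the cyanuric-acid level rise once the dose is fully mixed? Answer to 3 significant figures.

Rise: 10,800 g / 602,000 L × 1000 = 17.94 mg/L.

17.9 ppm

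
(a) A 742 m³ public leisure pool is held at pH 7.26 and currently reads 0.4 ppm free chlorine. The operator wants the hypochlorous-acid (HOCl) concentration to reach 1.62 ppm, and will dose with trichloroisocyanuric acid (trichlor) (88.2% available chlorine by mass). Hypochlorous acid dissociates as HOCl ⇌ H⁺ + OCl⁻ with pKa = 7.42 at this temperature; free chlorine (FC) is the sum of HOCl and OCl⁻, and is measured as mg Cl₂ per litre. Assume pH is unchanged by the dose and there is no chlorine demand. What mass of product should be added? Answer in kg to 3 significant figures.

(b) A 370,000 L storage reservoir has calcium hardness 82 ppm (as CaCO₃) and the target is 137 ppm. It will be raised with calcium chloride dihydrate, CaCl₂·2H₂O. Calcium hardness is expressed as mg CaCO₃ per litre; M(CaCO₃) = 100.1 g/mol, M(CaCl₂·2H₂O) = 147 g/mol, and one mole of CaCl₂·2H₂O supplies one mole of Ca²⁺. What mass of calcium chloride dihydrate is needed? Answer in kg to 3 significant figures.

(a) Volume: 742 m³ = 742,000 L.
(a) [OCl⁻]/[HOCl] = 10^(pH − pKa) = 10^(7.26 − 7.42) = 0.6918; fraction as HOCl = 1/(1 + 0.6918) = 0.5911.
(a) Free chlorine required for 1.62 ppm HOCl: 1.62 / 0.5911 = 2.741 ppm.
(a) FC to add: 2.741 − 0.4 = 2.341 mg/L as Cl₂.
(a) Cl₂ equivalent: 2.341 mg/L × 742,000 L = 1737 g.
(a) Product at 88.2% available Cl: 1737 / 0.882 = 1969 g.

(b) Hardness to add: (137 − 82) = 55 mg/L as CaCO₃ × 370,000 L = 20,350 g as CaCO₃.
(b) Moles of Ca²⁺ (1 mol Ca²⁺ ≡ 1 mol CaCO₃): 20,350 / 100.1 g/mol = 203.3 mol.
(b) Mass of CaCl₂·2H₂O: 203.3 × 147 = 29,880 g.

(a) 1.97 kg; (b) 29.9 kg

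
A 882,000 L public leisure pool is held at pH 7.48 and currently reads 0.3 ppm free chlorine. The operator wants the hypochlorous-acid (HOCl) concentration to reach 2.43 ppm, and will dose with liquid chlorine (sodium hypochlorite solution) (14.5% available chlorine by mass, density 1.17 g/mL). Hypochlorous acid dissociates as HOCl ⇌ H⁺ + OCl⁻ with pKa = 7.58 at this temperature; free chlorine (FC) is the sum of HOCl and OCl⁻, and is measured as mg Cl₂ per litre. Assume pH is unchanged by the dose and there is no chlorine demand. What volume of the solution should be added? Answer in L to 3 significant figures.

21.1 L

[OCl⁻]/[HOCl] = 10^(pH − pKa) = 10^(7.48 − 7.58) = 0.7943; fraction as HOCl = 1/(1 + 0.7943) = 0.5573.
Free chlorine required for 2.43 ppm HOCl: 2.43 / 0.5573 = 4.36 ppm.
FC to add: 4.36 − 0.3 = 4.06 mg/L as Cl₂.
Cl₂ equivalent: 4.06 mg/L × 882,000 L = 3581 g.
Product at 14.5% available Cl: 3581 / 0.145 = 24,700 g.
Volume: 24,700 g ÷ 1.17 g/mL = 21,110 mL.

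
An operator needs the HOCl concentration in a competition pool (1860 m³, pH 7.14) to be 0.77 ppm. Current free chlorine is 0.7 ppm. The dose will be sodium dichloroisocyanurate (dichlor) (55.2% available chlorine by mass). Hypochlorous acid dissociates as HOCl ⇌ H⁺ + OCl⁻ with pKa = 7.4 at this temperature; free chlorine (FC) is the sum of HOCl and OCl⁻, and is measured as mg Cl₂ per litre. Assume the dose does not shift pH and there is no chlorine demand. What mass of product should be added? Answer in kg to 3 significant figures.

1.66 kg

Volume: 1860 m³ = 1,860,000 L.
[OCl⁻]/[HOCl] = 10^(pH − pKa) = 10^(7.14 − 7.4) = 0.5495; fraction as HOCl = 1/(1 + 0.5495) = 0.6454.
Free chlorine required for 0.77 ppm HOCl: 0.77 / 0.6454 = 1.193 ppm.
FC to add: 1.193 − 0.7 = 0.4931 mg/L as Cl₂.
Cl₂ equivalent: 0.4931 mg/L × 1,860,000 L = 917.3 g.
Product at 55.2% available Cl: 917.3 / 0.552 = 1662 g.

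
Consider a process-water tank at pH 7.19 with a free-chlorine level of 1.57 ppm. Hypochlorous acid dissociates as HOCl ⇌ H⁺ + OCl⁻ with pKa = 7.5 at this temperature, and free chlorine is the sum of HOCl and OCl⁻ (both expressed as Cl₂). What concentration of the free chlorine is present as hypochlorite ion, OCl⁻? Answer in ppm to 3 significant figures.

0.516 ppm

[OCl⁻]/[HOCl] = 10^(pH − pKa) = 10^(7.19 − 7.5) = 10^-0.31 = 0.4898.
Fraction as HOCl = 1 / (1 + 0.4898) = 0.6712.
OCl⁻ = (1 − 0.6712) × 1.57 ppm = 0.5162 ppm.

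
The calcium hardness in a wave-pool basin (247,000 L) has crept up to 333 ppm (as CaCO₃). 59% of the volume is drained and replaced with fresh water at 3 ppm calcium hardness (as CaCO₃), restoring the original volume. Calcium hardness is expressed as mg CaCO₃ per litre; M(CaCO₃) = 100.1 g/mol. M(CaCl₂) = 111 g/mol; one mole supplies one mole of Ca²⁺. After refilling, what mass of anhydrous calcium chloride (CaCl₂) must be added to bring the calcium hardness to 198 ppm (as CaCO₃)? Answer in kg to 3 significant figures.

After draining 59% and refilling: 333 × 0.41 + 3 × 0.59 = 138.3 ppm.
Deficit to target: 198 − 138.3 = 59.7 mg/L.
As CaCO₃: 59.7 mg/L × 247,000 L = 14,750 g; ÷ 100.1 = 147.3 mol Ca²⁺.
Mass: 147.3 × 111 = 16,350 g.

16.4 kg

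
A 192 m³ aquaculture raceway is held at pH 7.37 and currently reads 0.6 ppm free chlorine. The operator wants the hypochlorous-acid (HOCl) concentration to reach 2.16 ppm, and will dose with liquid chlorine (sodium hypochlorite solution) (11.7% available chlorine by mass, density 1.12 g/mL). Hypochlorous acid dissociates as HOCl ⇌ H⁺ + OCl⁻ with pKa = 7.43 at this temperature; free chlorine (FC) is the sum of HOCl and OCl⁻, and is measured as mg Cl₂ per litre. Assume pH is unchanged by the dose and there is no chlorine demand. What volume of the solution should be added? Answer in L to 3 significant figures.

5.04 L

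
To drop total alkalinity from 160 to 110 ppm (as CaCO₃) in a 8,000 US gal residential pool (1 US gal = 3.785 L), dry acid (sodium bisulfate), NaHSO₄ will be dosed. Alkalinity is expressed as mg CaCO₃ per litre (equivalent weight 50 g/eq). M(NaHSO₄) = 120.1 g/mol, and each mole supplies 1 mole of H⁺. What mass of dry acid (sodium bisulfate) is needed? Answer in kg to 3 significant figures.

Volume: 8,000 US gal × 3.785 L/gal = 30,280 L.
Alkalinity to neutralize: (160 − 110) = 50 mg/L as CaCO₃ × 30,280 L = 1514 g as CaCO₃.
Equivalents of H⁺ required: 1514 ÷ 50 g/eq = 30.28 eq = 30.28 mol NaHSO₄.
Mass of NaHSO₄: 30.28 × 120.1 = 3637 g.

3.64 kg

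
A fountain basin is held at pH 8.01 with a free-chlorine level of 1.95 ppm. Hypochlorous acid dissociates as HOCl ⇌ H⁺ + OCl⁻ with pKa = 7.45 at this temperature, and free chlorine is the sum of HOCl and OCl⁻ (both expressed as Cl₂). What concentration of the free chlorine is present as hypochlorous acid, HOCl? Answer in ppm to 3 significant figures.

0.421 ppm

[OCl⁻]/[HOCl] = 10^(pH − pKa) = 10^(8.01 − 7.45) = 10^0.56 = 3.631.
Fraction as HOCl = 1 / (1 + 3.631) = 0.2159.
HOCl = 0.2159 × 1.95 ppm = 0.4211 ppm.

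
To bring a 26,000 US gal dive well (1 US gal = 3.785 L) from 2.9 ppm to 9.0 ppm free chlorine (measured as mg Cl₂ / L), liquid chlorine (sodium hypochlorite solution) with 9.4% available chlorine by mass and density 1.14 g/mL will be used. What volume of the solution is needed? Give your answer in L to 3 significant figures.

Volume: 26,000 US gal × 3.785 L/gal = 98,410 L.
Chlorine deficit: 9.0 − 2.9 = 6.1 ppm = 6.1 mg/L as Cl₂.
Cl₂ equivalent needed: 6.1 mg/L × 98,410 L = 600,300 mg = 600.3 g.
Product at 9.4% available chlorine: 600.3 / 0.094 = 6386 g.
Volume at density 1.14 g/mL: 6386 g ÷ 1.14 g/mL = 5602 mL.

5.60 L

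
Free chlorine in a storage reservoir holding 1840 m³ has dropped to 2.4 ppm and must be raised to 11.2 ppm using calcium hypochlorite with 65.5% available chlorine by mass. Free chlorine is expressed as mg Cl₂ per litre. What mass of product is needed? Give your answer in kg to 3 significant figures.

24.7 kg

Volume: 1840 m³ = 1,840,000 L.
Chlorine deficit: 11.2 − 2.4 = 8.8 ppm = 8.8 mg/L as Cl₂.
Cl₂ equivalent needed: 8.8 mg/L × 1,840,000 L = 16,190,000 mg = 16,190 g.
Product at 65.5% available chlorine: 16,190 / 0.655 = 24,720 g.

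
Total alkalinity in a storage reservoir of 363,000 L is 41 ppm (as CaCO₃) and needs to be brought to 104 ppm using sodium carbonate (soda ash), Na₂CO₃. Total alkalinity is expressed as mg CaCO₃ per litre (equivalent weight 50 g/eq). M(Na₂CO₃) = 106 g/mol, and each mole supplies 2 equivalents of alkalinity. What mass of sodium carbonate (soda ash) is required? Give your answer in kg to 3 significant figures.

24.2 kg

Alkalinity to add: (104 − 41) = 63 mg/L as CaCO₃ × 363,000 L = 22,870 g as CaCO₃.
Equivalents: 22,870 g ÷ 50 g/eq = 457.4 eq.
Each mole of Na₂CO₃ supplies 2 eq, so 457.4 / 2 = 228.7 mol.
Mass: 228.7 mol × 106 g/mol = 24,240 g.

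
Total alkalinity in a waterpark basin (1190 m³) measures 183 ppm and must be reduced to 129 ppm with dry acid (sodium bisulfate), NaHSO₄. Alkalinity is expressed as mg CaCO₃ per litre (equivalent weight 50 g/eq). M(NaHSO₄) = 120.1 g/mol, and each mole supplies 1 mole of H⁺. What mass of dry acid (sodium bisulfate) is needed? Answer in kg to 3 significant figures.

154 kg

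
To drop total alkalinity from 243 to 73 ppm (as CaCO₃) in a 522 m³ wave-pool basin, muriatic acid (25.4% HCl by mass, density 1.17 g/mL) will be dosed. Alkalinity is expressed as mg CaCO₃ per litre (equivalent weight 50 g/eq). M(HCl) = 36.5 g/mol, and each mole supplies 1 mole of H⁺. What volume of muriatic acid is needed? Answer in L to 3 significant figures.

218 L

Volume: 522 m³ = 522,000 L.
Alkalinity to neutralize: (243 − 73) = 170 mg/L as CaCO₃ × 522,000 L = 88,740 g as CaCO₃.
Equivalents of H⁺ required: 88,740 ÷ 50 g/eq = 1775 eq = 1775 mol HCl.
Mass of HCl: 1775 × 36.5 = 64,780 g.
Mass of 25.4% solution: 64,780 / 0.254 = 255,000 g.
Volume: 255,000 g ÷ 1.17 g/mL = 218,000 mL.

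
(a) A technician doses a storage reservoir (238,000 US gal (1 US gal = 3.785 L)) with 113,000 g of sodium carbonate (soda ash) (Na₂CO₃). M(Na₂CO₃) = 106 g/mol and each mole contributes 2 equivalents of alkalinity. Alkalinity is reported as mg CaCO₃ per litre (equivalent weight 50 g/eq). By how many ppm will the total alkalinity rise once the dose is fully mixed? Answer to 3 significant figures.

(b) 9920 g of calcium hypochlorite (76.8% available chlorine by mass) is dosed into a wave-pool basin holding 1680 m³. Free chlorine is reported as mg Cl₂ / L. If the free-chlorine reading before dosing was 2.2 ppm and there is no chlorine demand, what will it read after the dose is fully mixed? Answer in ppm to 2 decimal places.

(a) 118 ppm; (b) 6.73 ppm

(a) Volume: 238,000 US gal × 3.785 L/gal = 900,830 L.
(a) Moles of Na₂CO₃: 113,000 g ÷ 106 g/mol = 1066 mol → 2132 eq of alkalinity.
(a) As CaCO₃: 2132 eq × 50 g/eq = 106,600 g.
(a) Rise: 106,600 g / 900,830 L × 1000 = 118.3 mg/L.

(b) Volume: 1680 m³ = 1,680,000 L.
(b) Available chlorine delivered: 9920 g × 0.768 = 7619 g as Cl₂.
(b) Concentration rise: 7619 g / 1,680,000 L = 4.535 mg/L = 4.53 ppm.
(b) Final FC: 2.2 + 4.53 = 6.73 ppm.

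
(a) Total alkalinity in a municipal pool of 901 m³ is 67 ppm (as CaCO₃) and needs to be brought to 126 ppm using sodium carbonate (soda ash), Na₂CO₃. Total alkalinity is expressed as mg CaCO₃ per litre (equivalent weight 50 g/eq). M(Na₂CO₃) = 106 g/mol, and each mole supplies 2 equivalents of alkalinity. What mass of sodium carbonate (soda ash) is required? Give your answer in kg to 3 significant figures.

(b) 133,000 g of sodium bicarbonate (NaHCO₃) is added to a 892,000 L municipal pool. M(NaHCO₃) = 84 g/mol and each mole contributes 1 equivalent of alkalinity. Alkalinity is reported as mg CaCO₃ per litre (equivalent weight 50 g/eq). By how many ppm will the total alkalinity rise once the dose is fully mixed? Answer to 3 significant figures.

(a) 56.3 kg; (b) 88.8 ppm

(a) Volume: 901 m³ = 901,000 L.
(a) Alkalinity to add: (126 − 67) = 59 mg/L as CaCO₃ × 901,000 L = 53,160 g as CaCO₃.
(a) Equivalents: 53,160 g ÷ 50 g/eq = 1063 eq.
(a) Each mole of Na₂CO₃ supplies 2 eq, so 1063 / 2 = 531.6 mol.
(a) Mass: 531.6 mol × 106 g/mol = 56,350 g.

(b) Moles of NaHCO₃: 133,000 g ÷ 84 g/mol = 1583 mol → 1583 eq of alkalinity.
(b) As CaCO₃: 1583 eq × 50 g/eq = 79,170 g.
(b) Rise: 79,170 g / 892,000 L × 1000 = 88.75 mg/L.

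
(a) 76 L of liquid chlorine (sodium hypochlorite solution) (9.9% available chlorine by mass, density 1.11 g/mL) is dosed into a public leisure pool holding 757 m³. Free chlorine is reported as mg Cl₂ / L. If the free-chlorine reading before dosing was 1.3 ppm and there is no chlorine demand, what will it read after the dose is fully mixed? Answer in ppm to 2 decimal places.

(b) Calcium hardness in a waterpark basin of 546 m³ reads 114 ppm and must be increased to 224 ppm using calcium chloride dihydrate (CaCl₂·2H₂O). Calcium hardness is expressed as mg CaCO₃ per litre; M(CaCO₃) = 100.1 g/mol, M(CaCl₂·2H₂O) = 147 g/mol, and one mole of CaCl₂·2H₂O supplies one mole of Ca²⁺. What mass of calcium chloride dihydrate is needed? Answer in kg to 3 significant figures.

(a) Volume: 757 m³ = 757,000 L.
(a) Mass of solution: 76 L × 1000 mL/L × 1.11 g/mL = 84,360 g.
(a) Available chlorine delivered: 84,360 g × 0.099 = 8352 g as Cl₂.
(a) Concentration rise: 8352 g / 757,000 L = 11.03 mg/L = 11.03 ppm.
(a) Final FC: 1.3 + 11.03 = 12.33 ppm.

(b) Volume: 546 m³ = 546,000 L.
(b) Hardness to add: (224 − 114) = 110 mg/L as CaCO₃ × 546,000 L = 60,060 g as CaCO₃.
(b) Moles of Ca²⁺ (1 mol Ca²⁺ ≡ 1 mol CaCO₃): 60,060 / 100.1 g/mol = 600 mol.
(b) Mass of CaCl₂·2H₂O: 600 × 147 = 88,200 g.

(a) 12.33 ppm; (b) 88.2 kg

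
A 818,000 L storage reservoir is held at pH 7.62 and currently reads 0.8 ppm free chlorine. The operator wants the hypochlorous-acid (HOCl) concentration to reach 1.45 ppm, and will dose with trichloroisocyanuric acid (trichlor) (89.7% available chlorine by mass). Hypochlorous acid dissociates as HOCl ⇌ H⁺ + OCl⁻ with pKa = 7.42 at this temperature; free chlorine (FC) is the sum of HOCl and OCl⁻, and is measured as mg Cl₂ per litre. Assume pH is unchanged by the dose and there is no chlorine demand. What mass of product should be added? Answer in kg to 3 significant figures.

[OCl⁻]/[HOCl] = 10^(pH − pKa) = 10^(7.62 − 7.42) = 1.585; fraction as HOCl = 1/(1 + 1.585) = 0.3869.
Free chlorine required for 1.45 ppm HOCl: 1.45 / 0.3869 = 3.748 ppm.
FC to add: 3.748 − 0.8 = 2.948 mg/L as Cl₂.
Cl₂ equivalent: 2.948 mg/L × 818,000 L = 2412 g.
Product at 89.7% available Cl: 2412 / 0.897 = 2688 g.

2.69 kg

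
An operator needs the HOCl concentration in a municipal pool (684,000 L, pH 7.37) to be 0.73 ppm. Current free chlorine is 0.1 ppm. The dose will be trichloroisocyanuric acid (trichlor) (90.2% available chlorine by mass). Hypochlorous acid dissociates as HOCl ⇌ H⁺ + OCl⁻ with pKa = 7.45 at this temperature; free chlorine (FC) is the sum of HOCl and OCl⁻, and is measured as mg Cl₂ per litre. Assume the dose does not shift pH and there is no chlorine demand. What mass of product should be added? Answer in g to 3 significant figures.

[OCl⁻]/[HOCl] = 10^(pH − pKa) = 10^(7.37 − 7.45) = 0.8318; fraction as HOCl = 1/(1 + 0.8318) = 0.5459.
Free chlorine required for 0.73 ppm HOCl: 0.73 / 0.5459 = 1.337 ppm.
FC to add: 1.337 − 0.1 = 1.237 mg/L as Cl₂.
Cl₂ equivalent: 1.237 mg/L × 684,000 L = 846.2 g.
Product at 90.2% available Cl: 846.2 / 0.902 = 938.2 g.

938 g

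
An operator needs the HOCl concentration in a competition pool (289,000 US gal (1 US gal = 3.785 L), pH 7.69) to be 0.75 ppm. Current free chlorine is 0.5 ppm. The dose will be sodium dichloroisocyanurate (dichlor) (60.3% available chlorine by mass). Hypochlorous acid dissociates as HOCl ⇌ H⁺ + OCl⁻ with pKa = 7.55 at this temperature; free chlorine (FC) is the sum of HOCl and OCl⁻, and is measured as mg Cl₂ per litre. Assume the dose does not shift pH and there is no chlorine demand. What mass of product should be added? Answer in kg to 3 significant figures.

2.33 kg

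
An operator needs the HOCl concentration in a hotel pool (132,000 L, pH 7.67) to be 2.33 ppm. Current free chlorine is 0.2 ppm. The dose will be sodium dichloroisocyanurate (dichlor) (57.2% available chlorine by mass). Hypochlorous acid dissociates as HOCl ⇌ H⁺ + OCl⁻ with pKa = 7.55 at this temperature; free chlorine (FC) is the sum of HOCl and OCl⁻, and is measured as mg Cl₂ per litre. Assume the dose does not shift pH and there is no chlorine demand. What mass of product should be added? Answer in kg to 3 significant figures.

1.20 kg

[OCl⁻]/[HOCl] = 10^(pH − pKa) = 10^(7.67 − 7.55) = 1.318; fraction as HOCl = 1/(1 + 1.318) = 0.4314.
Free chlorine required for 2.33 ppm HOCl: 2.33 / 0.4314 = 5.402 ppm.
FC to add: 5.402 − 0.2 = 5.202 mg/L as Cl₂.
Cl₂ equivalent: 5.202 mg/L × 132,000 L = 686.6 g.
Product at 57.2% available Cl: 686.6 / 0.572 = 1200 g.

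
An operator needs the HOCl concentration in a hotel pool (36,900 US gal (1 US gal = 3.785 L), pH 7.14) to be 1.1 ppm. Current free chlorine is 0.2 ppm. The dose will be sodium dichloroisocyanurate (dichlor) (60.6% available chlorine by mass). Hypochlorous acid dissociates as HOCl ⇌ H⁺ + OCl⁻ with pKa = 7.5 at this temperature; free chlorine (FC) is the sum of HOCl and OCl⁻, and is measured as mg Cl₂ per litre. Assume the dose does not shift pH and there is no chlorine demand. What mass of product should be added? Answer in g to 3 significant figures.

Volume: 36,900 US gal × 3.785 L/gal = 139,666 L.
[OCl⁻]/[HOCl] = 10^(pH − pKa) = 10^(7.14 − 7.5) = 0.4365; fraction as HOCl = 1/(1 + 0.4365) = 0.6961.
Free chlorine required for 1.1 ppm HOCl: 1.1 / 0.6961 = 1.58 ppm.
FC to add: 1.58 − 0.2 = 1.38 mg/L as Cl₂.
Cl₂ equivalent: 1.38 mg/L × 139,666 L = 192.8 g.
Product at 60.6% available Cl: 192.8 / 0.606 = 318.1 g.

318 g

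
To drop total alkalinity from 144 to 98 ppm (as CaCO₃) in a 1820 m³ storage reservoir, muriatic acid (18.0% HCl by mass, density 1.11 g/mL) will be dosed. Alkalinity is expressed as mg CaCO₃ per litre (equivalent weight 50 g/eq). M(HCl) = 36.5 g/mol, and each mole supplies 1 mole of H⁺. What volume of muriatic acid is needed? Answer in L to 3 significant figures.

Volume: 1820 m³ = 1,820,000 L.
Alkalinity to neutralize: (144 − 98) = 46 mg/L as CaCO₃ × 1,820,000 L = 83,720 g as CaCO₃.
Equivalents of H⁺ required: 83,720 ÷ 50 g/eq = 1674 eq = 1674 mol HCl.
Mass of HCl: 1674 × 36.5 = 61,120 g.
Mass of 18.0% solution: 61,120 / 0.18 = 339,500 g.
Volume: 339,500 g ÷ 1.11 g/mL = 305,900 mL.

306 L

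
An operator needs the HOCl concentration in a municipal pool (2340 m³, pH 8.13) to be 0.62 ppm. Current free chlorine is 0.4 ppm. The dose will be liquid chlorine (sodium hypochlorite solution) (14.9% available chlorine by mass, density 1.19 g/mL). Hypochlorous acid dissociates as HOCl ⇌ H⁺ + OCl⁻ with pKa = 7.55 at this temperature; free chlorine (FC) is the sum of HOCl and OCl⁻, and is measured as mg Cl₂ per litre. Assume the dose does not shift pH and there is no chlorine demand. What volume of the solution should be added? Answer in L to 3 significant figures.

34.0 L

Volume: 2340 m³ = 2,340,000 L.
[OCl⁻]/[HOCl] = 10^(pH − pKa) = 10^(8.13 − 7.55) = 3.802; fraction as HOCl = 1/(1 + 3.802) = 0.2083.
Free chlorine required for 0.62 ppm HOCl: 0.62 / 0.2083 = 2.977 ppm.
FC to add: 2.977 − 0.4 = 2.577 mg/L as Cl₂.
Cl₂ equivalent: 2.577 mg/L × 2,340,000 L = 6031 g.
Product at 14.9% available Cl: 6031 / 0.149 = 40,470 g.
Volume: 40,470 g ÷ 1.19 g/mL = 34,010 mL.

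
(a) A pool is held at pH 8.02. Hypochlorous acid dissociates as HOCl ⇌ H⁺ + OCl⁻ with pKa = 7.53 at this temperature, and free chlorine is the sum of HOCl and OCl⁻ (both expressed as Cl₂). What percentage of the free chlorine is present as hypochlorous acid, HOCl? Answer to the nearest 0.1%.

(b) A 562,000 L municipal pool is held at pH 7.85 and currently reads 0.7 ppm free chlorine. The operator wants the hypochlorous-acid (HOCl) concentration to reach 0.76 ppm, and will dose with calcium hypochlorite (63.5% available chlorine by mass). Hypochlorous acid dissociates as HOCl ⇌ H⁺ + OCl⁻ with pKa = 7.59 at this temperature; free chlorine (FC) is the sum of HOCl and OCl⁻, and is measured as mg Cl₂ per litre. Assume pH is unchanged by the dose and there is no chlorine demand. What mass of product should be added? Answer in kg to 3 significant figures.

(a) 24.4%; (b) 1.28 kg

(a) [OCl⁻]/[HOCl] = 10^(pH − pKa) = 10^(8.02 − 7.53) = 10^0.49 = 3.09.
(a) Fraction as HOCl = 1 / (1 + 3.09) = 0.2445.

(b) [OCl⁻]/[HOCl] = 10^(pH − pKa) = 10^(7.85 − 7.59) = 1.82; fraction as HOCl = 1/(1 + 1.82) = 0.3546.
(b) Free chlorine required for 0.76 ppm HOCl: 0.76 / 0.3546 = 2.143 ppm.
(b) FC to add: 2.143 − 0.7 = 1.443 mg/L as Cl₂.
(b) Cl₂ equivalent: 1.443 mg/L × 562,000 L = 811 g.
(b) Product at 63.5% available Cl: 811 / 0.635 = 1277 g.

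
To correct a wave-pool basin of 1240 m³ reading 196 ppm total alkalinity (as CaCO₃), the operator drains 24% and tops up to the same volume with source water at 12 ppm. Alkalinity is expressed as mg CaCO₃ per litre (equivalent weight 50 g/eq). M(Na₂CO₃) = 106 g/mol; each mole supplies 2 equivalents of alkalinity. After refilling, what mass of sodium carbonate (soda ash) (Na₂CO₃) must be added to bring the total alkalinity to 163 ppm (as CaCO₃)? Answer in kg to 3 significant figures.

Volume: 1240 m³ = 1,240,000 L.
After draining 24% and refilling: 196 × 0.76 + 12 × 0.24 = 151.84 ppm.
Deficit to target: 163 − 151.84 = 11.16 mg/L.
As CaCO₃: 11.16 mg/L × 1,240,000 L = 13,840 g; ÷ 50 g/eq ÷ 2 = 138.4 mol Na₂CO₃.
Mass: 138.4 × 106 = 14,670 g.

14.7 kg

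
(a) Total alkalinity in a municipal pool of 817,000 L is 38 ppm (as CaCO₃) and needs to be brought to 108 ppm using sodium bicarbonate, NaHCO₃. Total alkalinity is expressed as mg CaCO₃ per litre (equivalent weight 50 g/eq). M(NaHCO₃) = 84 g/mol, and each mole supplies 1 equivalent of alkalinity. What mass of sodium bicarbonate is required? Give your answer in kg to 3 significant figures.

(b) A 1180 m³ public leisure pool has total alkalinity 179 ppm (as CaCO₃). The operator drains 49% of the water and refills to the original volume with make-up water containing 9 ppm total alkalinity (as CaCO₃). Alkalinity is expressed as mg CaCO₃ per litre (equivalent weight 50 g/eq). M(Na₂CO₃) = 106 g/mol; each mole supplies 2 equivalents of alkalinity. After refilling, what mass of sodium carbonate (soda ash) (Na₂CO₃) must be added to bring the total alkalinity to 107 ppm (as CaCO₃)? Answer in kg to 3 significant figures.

(a) 96.1 kg; (b) 14.1 kg

(a) Alkalinity to add: (108 − 38) = 70 mg/L as CaCO₃ × 817,000 L = 57,190 g as CaCO₃.
(a) Equivalents: 57,190 g ÷ 50 g/eq = 1144 eq.
(a) NaHCO₃ supplies 1 eq per mole → 1144 mol.
(a) Mass: 1144 mol × 84 g/mol = 96,080 g.

(b) Volume: 1180 m³ = 1,180,000 L.
(b) After draining 49% and refilling: 179 × 0.51 + 9 × 0.49 = 95.7 ppm.
(b) Deficit to target: 107 − 95.7 = 11.3 mg/L.
(b) As CaCO₃: 11.3 mg/L × 1,180,000 L = 13,330 g; ÷ 50 g/eq ÷ 2 = 133.3 mol Na₂CO₃.
(b) Mass: 133.3 × 106 = 14,130 g.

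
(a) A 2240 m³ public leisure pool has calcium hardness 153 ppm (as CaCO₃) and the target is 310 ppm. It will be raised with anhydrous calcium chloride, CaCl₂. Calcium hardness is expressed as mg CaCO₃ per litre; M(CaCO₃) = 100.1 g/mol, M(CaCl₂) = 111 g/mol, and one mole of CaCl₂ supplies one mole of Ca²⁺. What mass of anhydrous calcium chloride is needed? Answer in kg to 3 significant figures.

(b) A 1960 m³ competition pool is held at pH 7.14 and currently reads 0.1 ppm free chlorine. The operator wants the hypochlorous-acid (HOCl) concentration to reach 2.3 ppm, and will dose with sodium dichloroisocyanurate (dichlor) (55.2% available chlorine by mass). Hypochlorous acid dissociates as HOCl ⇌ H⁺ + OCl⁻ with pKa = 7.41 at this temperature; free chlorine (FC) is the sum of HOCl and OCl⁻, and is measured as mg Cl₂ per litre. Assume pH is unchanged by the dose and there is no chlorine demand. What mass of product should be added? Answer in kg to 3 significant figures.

(a) Volume: 2240 m³ = 2,240,000 L.
(a) Hardness to add: (310 − 153) = 157 mg/L as CaCO₃ × 2,240,000 L = 351,700 g as CaCO₃.
(a) Moles of Ca²⁺ (1 mol Ca²⁺ ≡ 1 mol CaCO₃): 351,700 / 100.1 g/mol = 3513 mol.
(a) Mass of CaCl₂: 3513 × 111 = 390,000 g.

(b) Volume: 1960 m³ = 1,960,000 L.
(b) [OCl⁻]/[HOCl] = 10^(pH − pKa) = 10^(7.14 − 7.41) = 0.537; fraction as HOCl = 1/(1 + 0.537) = 0.6506.
(b) Free chlorine required for 2.3 ppm HOCl: 2.3 / 0.6506 = 3.535 ppm.
(b) FC to add: 3.535 − 0.1 = 3.435 mg/L as Cl₂.
(b) Cl₂ equivalent: 3.435 mg/L × 1,960,000 L = 6733 g.
(b) Product at 55.2% available Cl: 6733 / 0.552 = 12,200 g.

(a) 390 kg; (b) 12.2 kg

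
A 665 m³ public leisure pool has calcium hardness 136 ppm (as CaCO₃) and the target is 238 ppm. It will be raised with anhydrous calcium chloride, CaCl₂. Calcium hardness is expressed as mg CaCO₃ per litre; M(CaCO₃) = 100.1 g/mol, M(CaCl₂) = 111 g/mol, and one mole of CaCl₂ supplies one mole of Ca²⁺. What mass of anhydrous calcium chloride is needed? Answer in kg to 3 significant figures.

75.2 kg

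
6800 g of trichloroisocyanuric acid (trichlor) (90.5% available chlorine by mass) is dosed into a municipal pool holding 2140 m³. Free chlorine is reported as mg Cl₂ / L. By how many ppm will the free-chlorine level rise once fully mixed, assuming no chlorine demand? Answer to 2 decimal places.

Volume: 2140 m³ = 2,140,000 L.
Available chlorine delivered: 6800 g × 0.905 = 6154 g as Cl₂.
Concentration rise: 6154 g / 2,140,000 L = 2.876 mg/L = 2.88 ppm.

2.88 ppm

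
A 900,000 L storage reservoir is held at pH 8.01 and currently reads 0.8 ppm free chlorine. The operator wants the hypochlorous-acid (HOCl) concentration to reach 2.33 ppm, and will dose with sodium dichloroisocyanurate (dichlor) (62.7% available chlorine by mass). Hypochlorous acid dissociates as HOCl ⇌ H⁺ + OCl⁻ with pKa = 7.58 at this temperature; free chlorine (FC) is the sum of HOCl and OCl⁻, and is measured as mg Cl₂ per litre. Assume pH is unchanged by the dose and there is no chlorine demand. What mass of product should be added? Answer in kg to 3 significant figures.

11.2 kg

[OCl⁻]/[HOCl] = 10^(pH − pKa) = 10^(8.01 − 7.58) = 2.692; fraction as HOCl = 1/(1 + 2.692) = 0.2709.
Free chlorine required for 2.33 ppm HOCl: 2.33 / 0.2709 = 8.601 ppm.
FC to add: 8.601 − 0.8 = 7.801 mg/L as Cl₂.
Cl₂ equivalent: 7.801 mg/L × 900,000 L = 7021 g.
Product at 62.7% available Cl: 7021 / 0.627 = 11,200 g.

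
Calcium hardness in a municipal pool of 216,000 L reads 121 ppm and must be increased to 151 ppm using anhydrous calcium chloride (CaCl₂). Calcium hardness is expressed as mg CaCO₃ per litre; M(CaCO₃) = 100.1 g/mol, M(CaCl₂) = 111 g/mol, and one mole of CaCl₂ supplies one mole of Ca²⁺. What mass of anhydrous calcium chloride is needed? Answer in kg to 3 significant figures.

7.19 kg

Hardness to add: (151 − 121) = 30 mg/L as CaCO₃ × 216,000 L = 6480 g as CaCO₃.
Moles of Ca²⁺ (1 mol Ca²⁺ ≡ 1 mol CaCO₃): 6480 / 100.1 g/mol = 64.74 mol.
Mass of CaCl₂: 64.74 × 111 = 7186 g.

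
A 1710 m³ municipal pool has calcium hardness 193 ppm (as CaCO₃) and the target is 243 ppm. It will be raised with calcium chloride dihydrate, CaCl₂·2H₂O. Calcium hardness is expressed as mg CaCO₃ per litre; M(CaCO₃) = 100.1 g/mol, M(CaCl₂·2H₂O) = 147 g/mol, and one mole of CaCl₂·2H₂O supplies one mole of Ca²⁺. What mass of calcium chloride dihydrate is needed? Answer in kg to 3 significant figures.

Volume: 1710 m³ = 1,710,000 L.
Hardness to add: (243 − 193) = 50 mg/L as CaCO₃ × 1,710,000 L = 85,500 g as CaCO₃.
Moles of Ca²⁺ (1 mol Ca²⁺ ≡ 1 mol CaCO₃): 85,500 / 100.1 g/mol = 854.1 mol.
Mass of CaCl₂·2H₂O: 854.1 × 147 = 125,600 g.

126 kg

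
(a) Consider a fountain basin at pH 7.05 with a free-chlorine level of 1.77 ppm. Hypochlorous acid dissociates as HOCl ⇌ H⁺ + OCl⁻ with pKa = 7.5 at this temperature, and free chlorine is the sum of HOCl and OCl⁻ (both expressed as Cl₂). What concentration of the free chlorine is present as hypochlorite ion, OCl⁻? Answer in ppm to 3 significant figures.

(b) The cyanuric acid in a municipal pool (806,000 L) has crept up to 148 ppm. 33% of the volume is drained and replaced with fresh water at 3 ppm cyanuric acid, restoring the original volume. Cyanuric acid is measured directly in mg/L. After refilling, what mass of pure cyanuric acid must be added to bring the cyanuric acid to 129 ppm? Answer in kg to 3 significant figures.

(a) 0.464 ppm; (b) 23.3 kg

(a) [OCl⁻]/[HOCl] = 10^(pH − pKa) = 10^(7.05 − 7.5) = 10^-0.45 = 0.3548.
(a) Fraction as HOCl = 1 / (1 + 0.3548) = 0.7381.
(a) OCl⁻ = (1 − 0.7381) × 1.77 ppm = 0.4635 ppm.

(b) After draining 33% and refilling: 148 × 0.67 + 3 × 0.33 = 100.15 ppm.
(b) Deficit to target: 129 − 100.15 = 28.85 mg/L.
(b) Mass: 28.85 mg/L × 806,000 L = 23,250 g cyanuric acid.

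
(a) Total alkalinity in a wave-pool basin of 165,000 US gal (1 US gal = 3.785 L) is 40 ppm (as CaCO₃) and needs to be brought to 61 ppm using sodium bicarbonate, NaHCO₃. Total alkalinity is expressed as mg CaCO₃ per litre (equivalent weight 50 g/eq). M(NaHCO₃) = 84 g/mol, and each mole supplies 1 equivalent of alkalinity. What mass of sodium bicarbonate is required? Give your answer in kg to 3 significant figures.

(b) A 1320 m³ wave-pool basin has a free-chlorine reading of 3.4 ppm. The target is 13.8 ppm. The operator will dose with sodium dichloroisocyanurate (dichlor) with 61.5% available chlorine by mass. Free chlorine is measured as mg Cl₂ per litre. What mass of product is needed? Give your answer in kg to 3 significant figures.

(a) 22.0 kg; (b) 22.3 kg

(a) Volume: 165,000 US gal × 3.785 L/gal = 624,525 L.
(a) Alkalinity to add: (61 − 40) = 21 mg/L as CaCO₃ × 624,525 L = 13,120 g as CaCO₃.
(a) Equivalents: 13,120 g ÷ 50 g/eq = 262.3 eq.
(a) NaHCO₃ supplies 1 eq per mole → 262.3 mol.
(a) Mass: 262.3 mol × 84 g/mol = 22,030 g.

(b) Volume: 1320 m³ = 1,320,000 L.
(b) Chlorine deficit: 13.8 − 3.4 = 10.4 ppm = 10.4 mg/L as Cl₂.
(b) Cl₂ equivalent needed: 10.4 mg/L × 1,320,000 L = 13,730,000 mg = 13,730 g.
(b) Product at 61.5% available chlorine: 13,730 / 0.615 = 22,320 g.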